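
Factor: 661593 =3^1 * 83^1*2657^1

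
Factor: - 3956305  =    -  5^1*791261^1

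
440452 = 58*7594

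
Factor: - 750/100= - 2^(-1)*3^1*5^1 = - 15/2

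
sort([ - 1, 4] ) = [ - 1,4] 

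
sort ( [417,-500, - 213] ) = [ - 500, - 213,417 ]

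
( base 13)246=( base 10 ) 396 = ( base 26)f6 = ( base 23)H5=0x18C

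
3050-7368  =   - 4318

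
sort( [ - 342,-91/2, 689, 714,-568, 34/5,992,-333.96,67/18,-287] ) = [ - 568, - 342,-333.96,-287, - 91/2,67/18,34/5,689, 714,  992]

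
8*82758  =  662064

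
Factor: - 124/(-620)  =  1/5= 5^(- 1)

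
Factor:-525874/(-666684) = 2^( - 1)*3^( - 3) * 6173^ ( - 1 ) * 262937^1 = 262937/333342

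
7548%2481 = 105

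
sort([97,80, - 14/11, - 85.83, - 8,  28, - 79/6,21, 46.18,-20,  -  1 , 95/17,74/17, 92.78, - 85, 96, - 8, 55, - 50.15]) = [ - 85.83, - 85, - 50.15, - 20, - 79/6, - 8, - 8 , - 14/11 ,-1, 74/17 , 95/17, 21, 28, 46.18, 55, 80,92.78,96, 97]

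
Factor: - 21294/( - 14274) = 91/61 = 7^1*13^1*61^( - 1)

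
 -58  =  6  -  64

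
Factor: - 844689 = -3^1*281563^1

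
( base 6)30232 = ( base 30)4CK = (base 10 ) 3980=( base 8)7614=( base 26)5N2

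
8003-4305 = 3698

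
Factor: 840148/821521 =2^2* 79^( - 1)*10399^(-1)*210037^1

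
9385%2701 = 1282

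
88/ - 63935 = -1 + 63847/63935  =  - 0.00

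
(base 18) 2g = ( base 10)52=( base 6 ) 124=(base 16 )34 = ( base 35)1H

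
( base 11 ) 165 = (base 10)192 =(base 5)1232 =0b11000000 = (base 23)88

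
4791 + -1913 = 2878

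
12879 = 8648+4231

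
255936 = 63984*4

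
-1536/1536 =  - 1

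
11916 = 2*5958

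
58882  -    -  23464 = 82346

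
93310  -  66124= 27186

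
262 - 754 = -492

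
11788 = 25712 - 13924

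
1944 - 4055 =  - 2111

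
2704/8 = 338 = 338.00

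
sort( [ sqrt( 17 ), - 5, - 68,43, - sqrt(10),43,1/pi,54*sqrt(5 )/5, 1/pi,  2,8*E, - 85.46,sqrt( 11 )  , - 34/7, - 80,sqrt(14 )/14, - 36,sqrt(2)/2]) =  [ - 85.46,-80, - 68, - 36, - 5, - 34/7, - sqrt(10),sqrt(14) /14,1/pi,1/pi, sqrt(2 )/2,2, sqrt (11 ),sqrt( 17),  8*E,54*sqrt( 5)/5,43, 43] 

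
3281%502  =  269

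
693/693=1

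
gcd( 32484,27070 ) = 5414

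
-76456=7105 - 83561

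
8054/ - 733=-11  +  9/733 = -  10.99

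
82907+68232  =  151139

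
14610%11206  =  3404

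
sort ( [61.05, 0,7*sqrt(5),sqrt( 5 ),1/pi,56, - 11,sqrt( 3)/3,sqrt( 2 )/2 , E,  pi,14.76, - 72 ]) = [ - 72, - 11, 0,1/pi, sqrt( 3)/3,sqrt( 2 )/2,sqrt( 5 ),  E, pi, 14.76, 7*sqrt( 5 ),56, 61.05]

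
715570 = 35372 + 680198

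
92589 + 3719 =96308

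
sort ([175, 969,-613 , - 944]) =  [ - 944,  -  613, 175,969 ]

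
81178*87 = 7062486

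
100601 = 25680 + 74921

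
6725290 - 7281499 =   -  556209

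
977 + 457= 1434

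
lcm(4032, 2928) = 245952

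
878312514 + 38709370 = 917021884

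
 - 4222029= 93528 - 4315557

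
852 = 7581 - 6729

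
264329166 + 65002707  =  329331873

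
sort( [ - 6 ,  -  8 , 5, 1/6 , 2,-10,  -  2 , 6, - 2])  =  [ - 10,  -  8, - 6, - 2, - 2,1/6,2,  5, 6]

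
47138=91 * 518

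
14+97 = 111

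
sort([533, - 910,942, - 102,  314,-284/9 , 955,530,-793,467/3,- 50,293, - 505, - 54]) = [ - 910,  -  793 , - 505,-102, - 54, -50, - 284/9,467/3,293, 314 , 530, 533, 942,955 ]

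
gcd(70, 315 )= 35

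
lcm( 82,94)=3854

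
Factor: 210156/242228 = 3^1*7^( - 1) * 41^( - 1) * 83^1 = 249/287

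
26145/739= 35+280/739=35.38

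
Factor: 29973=3^1*97^1*103^1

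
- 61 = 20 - 81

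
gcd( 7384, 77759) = 1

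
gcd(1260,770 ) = 70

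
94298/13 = 94298/13  =  7253.69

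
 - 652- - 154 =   -  498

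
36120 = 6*6020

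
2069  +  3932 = 6001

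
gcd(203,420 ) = 7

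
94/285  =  94/285=0.33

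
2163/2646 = 103/126 = 0.82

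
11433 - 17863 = - 6430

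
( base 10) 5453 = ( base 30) 61N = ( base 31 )5ks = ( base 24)9B5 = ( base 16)154d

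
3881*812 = 3151372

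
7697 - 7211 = 486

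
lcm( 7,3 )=21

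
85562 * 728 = 62289136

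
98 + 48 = 146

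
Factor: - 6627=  - 3^1 * 47^2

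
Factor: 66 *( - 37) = - 2^1*3^1*11^1*37^1 = - 2442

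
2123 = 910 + 1213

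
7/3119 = 7/3119= 0.00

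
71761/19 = 3776 + 17/19  =  3776.89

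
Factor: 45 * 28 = 2^2*3^2*5^1  *  7^1 = 1260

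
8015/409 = 8015/409 = 19.60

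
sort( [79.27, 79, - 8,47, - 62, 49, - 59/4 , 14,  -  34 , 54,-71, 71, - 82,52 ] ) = [ -82,  -  71, - 62, - 34, - 59/4, - 8, 14,47,49,  52,54,71,79, 79.27 ]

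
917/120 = 7 + 77/120 = 7.64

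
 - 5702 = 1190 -6892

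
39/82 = 39/82 =0.48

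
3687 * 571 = 2105277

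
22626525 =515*43935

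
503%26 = 9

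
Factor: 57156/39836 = 33/23 = 3^1*11^1*23^( - 1 )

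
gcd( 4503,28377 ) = 3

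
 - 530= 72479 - 73009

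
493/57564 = 493/57564=0.01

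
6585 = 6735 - 150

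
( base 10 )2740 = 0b101010110100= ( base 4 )222310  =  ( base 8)5264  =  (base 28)3do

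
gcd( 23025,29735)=5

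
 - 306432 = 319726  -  626158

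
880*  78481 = 69063280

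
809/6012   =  809/6012 = 0.13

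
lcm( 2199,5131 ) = 15393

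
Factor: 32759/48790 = 2^(  -  1)*5^(  -  1 )*7^( - 1)*47^1 =47/70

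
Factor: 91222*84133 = 7674780526 = 2^1*7^2*17^2*101^1*2683^1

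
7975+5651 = 13626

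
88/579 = 88/579 = 0.15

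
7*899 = 6293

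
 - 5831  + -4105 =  - 9936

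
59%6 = 5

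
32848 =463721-430873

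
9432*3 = 28296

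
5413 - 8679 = -3266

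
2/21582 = 1/10791 = 0.00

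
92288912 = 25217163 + 67071749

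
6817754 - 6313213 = 504541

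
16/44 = 4/11 = 0.36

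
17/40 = 17/40 = 0.42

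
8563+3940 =12503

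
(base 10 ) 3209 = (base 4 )302021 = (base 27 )4an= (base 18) 9G5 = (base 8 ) 6211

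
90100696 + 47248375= 137349071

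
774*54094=41868756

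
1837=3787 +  - 1950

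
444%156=132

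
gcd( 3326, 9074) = 2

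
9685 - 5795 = 3890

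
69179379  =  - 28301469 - -97480848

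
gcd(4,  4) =4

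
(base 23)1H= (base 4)220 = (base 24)1G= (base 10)40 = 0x28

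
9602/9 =9602/9=1066.89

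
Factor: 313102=2^1*89^1*1759^1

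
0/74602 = 0  =  0.00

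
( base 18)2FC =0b1110100010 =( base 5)12210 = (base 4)32202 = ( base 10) 930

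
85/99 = 85/99 = 0.86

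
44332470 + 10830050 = 55162520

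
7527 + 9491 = 17018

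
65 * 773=50245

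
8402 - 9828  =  -1426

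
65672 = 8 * 8209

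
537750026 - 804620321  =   - 266870295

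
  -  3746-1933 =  - 5679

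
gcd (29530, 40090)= 10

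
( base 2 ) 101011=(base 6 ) 111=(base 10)43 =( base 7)61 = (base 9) 47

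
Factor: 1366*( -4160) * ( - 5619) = 2^7  *3^1 * 5^1* 13^1 * 683^1 * 1873^1 = 31930304640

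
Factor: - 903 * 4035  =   - 3643605  =  -  3^2 * 5^1*7^1*43^1*269^1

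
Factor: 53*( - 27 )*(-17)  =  3^3*17^1*53^1 = 24327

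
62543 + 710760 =773303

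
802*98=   78596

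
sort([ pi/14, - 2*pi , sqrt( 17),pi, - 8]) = [ - 8  , - 2*pi, pi/14,pi,sqrt(17 )]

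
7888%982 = 32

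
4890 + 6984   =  11874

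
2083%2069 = 14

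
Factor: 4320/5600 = 27/35 = 3^3*5^( - 1 )*7^( - 1 ) 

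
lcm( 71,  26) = 1846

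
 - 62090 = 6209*(- 10)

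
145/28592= 145/28592 = 0.01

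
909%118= 83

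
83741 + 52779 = 136520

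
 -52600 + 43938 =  - 8662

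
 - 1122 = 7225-8347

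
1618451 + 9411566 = 11030017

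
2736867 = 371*7377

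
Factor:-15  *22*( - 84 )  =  27720 = 2^3*3^2*5^1*7^1 * 11^1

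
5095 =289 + 4806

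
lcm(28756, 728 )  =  57512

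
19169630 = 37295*514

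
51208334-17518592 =33689742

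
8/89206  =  4/44603 = 0.00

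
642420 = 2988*215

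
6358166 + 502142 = 6860308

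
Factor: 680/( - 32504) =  - 5^1*239^ (- 1)  =  - 5/239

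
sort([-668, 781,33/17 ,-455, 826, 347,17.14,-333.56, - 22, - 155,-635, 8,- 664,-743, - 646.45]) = [ - 743, - 668,-664, - 646.45,- 635, - 455, - 333.56, - 155, - 22,33/17,8,17.14, 347, 781 , 826]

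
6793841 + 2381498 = 9175339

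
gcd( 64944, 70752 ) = 528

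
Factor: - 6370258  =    -  2^1*641^1 *4969^1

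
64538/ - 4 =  - 16135 + 1/2 = - 16134.50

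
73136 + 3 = 73139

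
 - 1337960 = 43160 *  (  -  31 )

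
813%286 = 241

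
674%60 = 14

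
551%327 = 224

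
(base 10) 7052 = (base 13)3296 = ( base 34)63E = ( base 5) 211202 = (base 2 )1101110001100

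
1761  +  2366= 4127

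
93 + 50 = 143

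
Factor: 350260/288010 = 422/347 = 2^1*211^1*347^( - 1) 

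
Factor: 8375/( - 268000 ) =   -  1/32 = -  2^( - 5 ) 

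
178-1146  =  - 968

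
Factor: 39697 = 7^1*53^1*107^1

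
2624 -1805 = 819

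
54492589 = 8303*6563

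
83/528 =83/528 = 0.16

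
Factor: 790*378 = 298620  =  2^2*3^3*5^1*7^1*79^1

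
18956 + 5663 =24619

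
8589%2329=1602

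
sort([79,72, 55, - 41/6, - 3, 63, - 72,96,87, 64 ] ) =[ - 72,-41/6, - 3, 55, 63,64,72, 79, 87, 96]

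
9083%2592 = 1307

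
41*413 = 16933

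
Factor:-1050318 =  - 2^1*3^2*23^1*43^1*59^1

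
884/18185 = 884/18185=0.05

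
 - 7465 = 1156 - 8621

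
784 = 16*49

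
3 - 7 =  - 4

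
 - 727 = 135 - 862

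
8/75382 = 4/37691= 0.00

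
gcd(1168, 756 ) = 4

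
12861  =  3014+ 9847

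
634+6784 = 7418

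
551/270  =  2 + 11/270 = 2.04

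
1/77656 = 1/77656=0.00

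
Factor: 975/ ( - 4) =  - 2^ ( - 2)*3^1 * 5^2 * 13^1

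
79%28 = 23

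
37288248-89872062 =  - 52583814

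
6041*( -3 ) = -18123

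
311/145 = 311/145 = 2.14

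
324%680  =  324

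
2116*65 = 137540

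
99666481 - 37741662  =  61924819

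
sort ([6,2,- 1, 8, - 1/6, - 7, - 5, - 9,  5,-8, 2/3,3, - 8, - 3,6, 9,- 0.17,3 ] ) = [ - 9, - 8, - 8, - 7, - 5, -3, - 1 , - 0.17, - 1/6,2/3, 2,3,  3, 5, 6,  6, 8, 9 ]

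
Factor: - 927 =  - 3^2*103^1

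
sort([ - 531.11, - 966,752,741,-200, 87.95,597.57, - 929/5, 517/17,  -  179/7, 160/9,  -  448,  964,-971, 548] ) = [  -  971,-966,- 531.11,- 448, - 200, - 929/5,-179/7, 160/9, 517/17, 87.95 , 548,597.57,741, 752, 964] 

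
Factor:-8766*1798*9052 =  - 2^4 * 3^2*29^1*  31^2*73^1*487^1 = - 142670997936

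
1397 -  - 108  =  1505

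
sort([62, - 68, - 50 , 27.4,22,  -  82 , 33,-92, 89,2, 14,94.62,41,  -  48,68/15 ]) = [-92,  -  82,-68, - 50,-48, 2,68/15, 14,22, 27.4, 33,  41, 62, 89,94.62] 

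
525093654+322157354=847251008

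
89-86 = 3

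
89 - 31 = 58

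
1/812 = 1/812  =  0.00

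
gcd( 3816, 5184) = 72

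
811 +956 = 1767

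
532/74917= 28/3943 = 0.01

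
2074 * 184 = 381616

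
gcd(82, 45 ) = 1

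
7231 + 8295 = 15526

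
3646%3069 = 577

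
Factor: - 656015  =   - 5^1*131203^1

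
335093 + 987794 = 1322887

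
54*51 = 2754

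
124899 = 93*1343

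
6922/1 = 6922 = 6922.00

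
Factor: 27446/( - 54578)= -13723/27289 = - 29^( - 1 )*941^( - 1)*13723^1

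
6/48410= 3/24205 = 0.00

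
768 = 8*96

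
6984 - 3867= 3117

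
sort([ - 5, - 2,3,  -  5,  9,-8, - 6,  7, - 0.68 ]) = [ - 8, - 6, - 5, - 5,-2,  -  0.68, 3,7,9]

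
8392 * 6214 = 52147888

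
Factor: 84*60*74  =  2^5*3^2 * 5^1*7^1*37^1=372960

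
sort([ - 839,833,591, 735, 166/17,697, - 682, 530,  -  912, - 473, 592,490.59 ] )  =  [ - 912 , - 839, - 682, - 473 , 166/17,490.59 , 530,  591,592,697, 735 , 833 ]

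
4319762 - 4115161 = 204601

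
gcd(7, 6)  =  1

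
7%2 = 1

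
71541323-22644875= 48896448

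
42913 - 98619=-55706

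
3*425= 1275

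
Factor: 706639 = 17^1*197^1*211^1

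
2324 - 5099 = - 2775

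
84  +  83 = 167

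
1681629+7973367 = 9654996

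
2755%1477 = 1278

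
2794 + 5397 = 8191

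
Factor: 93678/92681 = 2^1*3^1*13^1* 1201^1* 92681^( - 1 ) 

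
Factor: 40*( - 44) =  - 2^5*5^1*11^1 = - 1760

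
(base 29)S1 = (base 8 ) 1455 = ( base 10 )813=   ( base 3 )1010010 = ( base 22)1EL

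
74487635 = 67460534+7027101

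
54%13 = 2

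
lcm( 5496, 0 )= 0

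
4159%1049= 1012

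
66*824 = 54384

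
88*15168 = 1334784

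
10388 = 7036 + 3352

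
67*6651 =445617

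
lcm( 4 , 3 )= 12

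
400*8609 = 3443600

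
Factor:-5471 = -5471^1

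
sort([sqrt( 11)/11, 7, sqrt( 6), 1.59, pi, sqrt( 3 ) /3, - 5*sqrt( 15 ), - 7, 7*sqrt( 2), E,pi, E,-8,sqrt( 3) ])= [ - 5 * sqrt( 15), - 8, - 7, sqrt( 11 )/11,sqrt( 3) /3,1.59,sqrt( 3),sqrt( 6 ),E, E, pi, pi, 7,  7*sqrt( 2)]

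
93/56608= 93/56608 = 0.00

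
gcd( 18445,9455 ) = 155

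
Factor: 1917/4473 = 3/7  =  3^1 * 7^ (  -  1 )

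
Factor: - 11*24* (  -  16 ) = 4224 = 2^7*3^1*11^1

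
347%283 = 64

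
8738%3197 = 2344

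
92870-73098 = 19772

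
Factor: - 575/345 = -5/3 =-3^( - 1 )*5^1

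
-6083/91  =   - 67+2/13 = - 66.85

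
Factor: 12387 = 3^1*4129^1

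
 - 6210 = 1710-7920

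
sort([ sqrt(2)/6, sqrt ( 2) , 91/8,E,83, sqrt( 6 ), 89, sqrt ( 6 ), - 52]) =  [ - 52,  sqrt(2) /6 , sqrt(2), sqrt(6), sqrt( 6),E , 91/8, 83, 89 ]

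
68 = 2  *34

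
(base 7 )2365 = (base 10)880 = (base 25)1a5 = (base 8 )1560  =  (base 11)730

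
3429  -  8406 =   -  4977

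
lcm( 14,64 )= 448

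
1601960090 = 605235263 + 996724827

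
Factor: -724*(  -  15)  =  10860 = 2^2*3^1*5^1*181^1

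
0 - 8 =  - 8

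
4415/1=4415 = 4415.00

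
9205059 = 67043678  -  57838619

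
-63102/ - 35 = 1802+32/35 =1802.91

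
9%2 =1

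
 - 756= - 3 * 252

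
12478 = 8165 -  - 4313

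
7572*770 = 5830440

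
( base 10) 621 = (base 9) 760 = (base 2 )1001101101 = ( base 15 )2B6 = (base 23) 140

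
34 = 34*1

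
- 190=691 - 881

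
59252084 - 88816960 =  - 29564876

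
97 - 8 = 89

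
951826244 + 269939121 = 1221765365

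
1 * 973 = 973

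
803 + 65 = 868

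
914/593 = 1 + 321/593 = 1.54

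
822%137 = 0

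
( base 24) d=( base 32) d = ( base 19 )d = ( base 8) 15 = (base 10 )13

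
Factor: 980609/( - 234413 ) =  - 7^1*17^(-1 )*19^1*73^1*101^1*13789^( - 1 ) 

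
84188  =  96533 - 12345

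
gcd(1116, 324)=36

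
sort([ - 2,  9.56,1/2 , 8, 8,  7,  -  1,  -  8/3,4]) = [ - 8/3,  -  2,-1, 1/2 , 4,7 , 8, 8, 9.56 ] 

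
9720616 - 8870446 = 850170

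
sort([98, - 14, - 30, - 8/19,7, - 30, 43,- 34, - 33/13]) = [ - 34, - 30, - 30, - 14, - 33/13, - 8/19 , 7,  43,98] 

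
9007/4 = 2251 + 3/4=2251.75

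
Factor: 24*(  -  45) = - 1080= - 2^3 * 3^3  *5^1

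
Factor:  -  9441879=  - 3^1*19^1*151^1 * 1097^1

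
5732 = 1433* 4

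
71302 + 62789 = 134091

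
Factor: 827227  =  827227^1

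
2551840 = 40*63796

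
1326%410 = 96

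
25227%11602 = 2023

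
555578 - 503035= 52543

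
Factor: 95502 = 2^1*3^1*11^1*1447^1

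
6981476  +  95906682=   102888158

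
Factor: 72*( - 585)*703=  - 29610360 =- 2^3*3^4 * 5^1*13^1*19^1*37^1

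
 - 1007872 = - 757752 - 250120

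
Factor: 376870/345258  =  188435/172629 = 3^( - 2)*5^1*13^2*223^1* 19181^( - 1 )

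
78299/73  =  78299/73 = 1072.59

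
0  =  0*846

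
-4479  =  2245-6724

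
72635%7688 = 3443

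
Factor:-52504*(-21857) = 2^3*11^1*1987^1*6563^1 = 1147579928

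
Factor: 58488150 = 2^1 * 3^1*5^2*7^1 * 53^1*1051^1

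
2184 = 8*273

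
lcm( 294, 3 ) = 294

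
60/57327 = 20/19109 = 0.00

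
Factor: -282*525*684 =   -  101266200 = -2^3*3^4*5^2*7^1*19^1*47^1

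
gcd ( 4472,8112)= 104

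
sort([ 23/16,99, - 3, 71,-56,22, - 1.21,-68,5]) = [- 68,  -  56, - 3,  -  1.21, 23/16, 5 , 22, 71,99]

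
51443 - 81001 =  - 29558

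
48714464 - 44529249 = 4185215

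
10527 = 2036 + 8491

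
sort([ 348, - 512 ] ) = [ - 512,  348]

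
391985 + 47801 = 439786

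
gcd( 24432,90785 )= 1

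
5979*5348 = 31975692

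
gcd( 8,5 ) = 1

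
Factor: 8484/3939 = 2^2*7^1 * 13^(-1)=   28/13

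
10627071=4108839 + 6518232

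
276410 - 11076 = 265334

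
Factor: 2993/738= 73/18 = 2^( - 1)*3^( - 2 )*73^1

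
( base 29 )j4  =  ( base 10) 555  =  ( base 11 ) 465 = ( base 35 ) FU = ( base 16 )22B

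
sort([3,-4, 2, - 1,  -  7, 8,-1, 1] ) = [ - 7 , - 4, - 1, - 1,1, 2, 3, 8 ] 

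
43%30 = 13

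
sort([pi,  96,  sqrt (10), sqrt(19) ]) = [pi,sqrt(10), sqrt(19),  96 ]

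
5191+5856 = 11047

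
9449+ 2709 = 12158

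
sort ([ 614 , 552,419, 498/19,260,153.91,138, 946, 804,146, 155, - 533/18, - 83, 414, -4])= [-83, - 533/18,-4,498/19,138, 146,153.91,155,260,414,419,552,614,804 , 946]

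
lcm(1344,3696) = 14784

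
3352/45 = 3352/45 =74.49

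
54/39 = 1 + 5/13 =1.38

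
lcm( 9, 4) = 36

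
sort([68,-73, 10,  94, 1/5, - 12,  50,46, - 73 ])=[-73, - 73, - 12,1/5, 10, 46, 50, 68,94]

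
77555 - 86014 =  - 8459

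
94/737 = 94/737 = 0.13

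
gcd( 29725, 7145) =5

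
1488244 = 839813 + 648431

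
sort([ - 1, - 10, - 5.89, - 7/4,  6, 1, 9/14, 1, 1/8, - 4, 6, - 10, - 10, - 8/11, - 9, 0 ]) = [ - 10,-10,  -  10, - 9, - 5.89, - 4, - 7/4, - 1,-8/11,  0,1/8, 9/14, 1, 1, 6 , 6] 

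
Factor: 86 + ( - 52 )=2^1 * 17^1 = 34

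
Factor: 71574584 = 2^3*277^1*32299^1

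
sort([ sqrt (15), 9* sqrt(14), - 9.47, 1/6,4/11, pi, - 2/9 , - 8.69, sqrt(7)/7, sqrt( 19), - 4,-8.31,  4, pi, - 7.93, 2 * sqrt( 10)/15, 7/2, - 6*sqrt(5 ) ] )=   [ - 6*sqrt ( 5) , - 9.47, - 8.69, - 8.31,-7.93, - 4,-2/9,1/6, 4/11, sqrt(7 ) /7,2*sqrt(10 ) /15,pi, pi, 7/2,sqrt( 15),4,  sqrt ( 19 ),  9*sqrt( 14)]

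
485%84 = 65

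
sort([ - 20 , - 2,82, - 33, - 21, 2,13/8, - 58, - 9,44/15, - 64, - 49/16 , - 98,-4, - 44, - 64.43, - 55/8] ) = [ - 98,-64.43, - 64, - 58, - 44, - 33,-21, - 20, - 9, - 55/8, - 4, - 49/16,-2, 13/8, 2, 44/15, 82]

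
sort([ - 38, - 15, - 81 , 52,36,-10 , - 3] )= [-81,  -  38,-15, - 10, - 3,36,52 ]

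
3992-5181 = -1189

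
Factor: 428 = 2^2*107^1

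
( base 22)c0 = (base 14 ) 14C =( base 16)108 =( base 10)264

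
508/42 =12 + 2/21 =12.10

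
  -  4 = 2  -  6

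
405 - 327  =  78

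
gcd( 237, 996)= 3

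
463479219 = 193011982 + 270467237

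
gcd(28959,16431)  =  3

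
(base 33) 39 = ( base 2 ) 1101100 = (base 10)108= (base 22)4k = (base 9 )130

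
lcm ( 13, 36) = 468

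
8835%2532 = 1239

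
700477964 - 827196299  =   - 126718335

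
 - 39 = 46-85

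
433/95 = 433/95=   4.56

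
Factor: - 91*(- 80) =7280 = 2^4*5^1*7^1 *13^1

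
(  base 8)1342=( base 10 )738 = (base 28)qa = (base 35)l3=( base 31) NP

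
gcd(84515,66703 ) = 1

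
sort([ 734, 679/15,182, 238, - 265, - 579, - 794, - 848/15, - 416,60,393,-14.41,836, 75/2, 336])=[- 794,-579, - 416, - 265, - 848/15, - 14.41,75/2 , 679/15,60,  182, 238,336,393,734,  836]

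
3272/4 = 818 = 818.00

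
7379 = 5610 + 1769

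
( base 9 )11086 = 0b1110011001000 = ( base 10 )7368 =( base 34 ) 6co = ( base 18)14D6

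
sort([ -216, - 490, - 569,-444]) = [- 569, - 490, - 444, -216]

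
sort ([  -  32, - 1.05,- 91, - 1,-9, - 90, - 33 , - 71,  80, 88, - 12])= [ - 91,- 90, - 71, - 33, - 32, - 12, - 9,-1.05,  -  1,80 , 88]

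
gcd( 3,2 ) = 1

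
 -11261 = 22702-33963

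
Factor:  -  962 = -2^1*13^1 * 37^1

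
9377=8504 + 873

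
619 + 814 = 1433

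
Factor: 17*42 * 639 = 456246 = 2^1 * 3^3*7^1  *  17^1*71^1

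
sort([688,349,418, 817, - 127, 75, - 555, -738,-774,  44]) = [ - 774 , - 738, -555,  -  127,44, 75,349, 418, 688,817]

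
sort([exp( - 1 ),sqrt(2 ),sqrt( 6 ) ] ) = [ exp( - 1), sqrt( 2),sqrt( 6)]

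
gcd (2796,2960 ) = 4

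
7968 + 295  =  8263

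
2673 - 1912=761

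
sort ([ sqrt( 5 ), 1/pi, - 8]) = [ - 8,1/pi,sqrt( 5) ]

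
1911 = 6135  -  4224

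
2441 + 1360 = 3801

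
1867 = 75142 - 73275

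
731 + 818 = 1549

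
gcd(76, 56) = 4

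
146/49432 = 73/24716 =0.00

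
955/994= 955/994=0.96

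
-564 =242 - 806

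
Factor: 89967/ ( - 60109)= - 3^1*7^(- 1 )*31^( - 1)*277^ ( - 1 )  *  29989^1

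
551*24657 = 13586007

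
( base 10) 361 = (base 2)101101001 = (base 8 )551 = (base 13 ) 21A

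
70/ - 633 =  - 70/633 =- 0.11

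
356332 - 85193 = 271139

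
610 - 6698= - 6088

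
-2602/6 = -434 + 1/3 = -433.67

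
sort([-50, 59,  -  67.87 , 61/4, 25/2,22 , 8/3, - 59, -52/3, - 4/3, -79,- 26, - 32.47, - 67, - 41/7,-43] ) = [ - 79, - 67.87, -67,-59, - 50, - 43, - 32.47, - 26, - 52/3, - 41/7,-4/3, 8/3, 25/2,61/4, 22, 59 ]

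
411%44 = 15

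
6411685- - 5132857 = 11544542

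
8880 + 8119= 16999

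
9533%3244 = 3045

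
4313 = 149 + 4164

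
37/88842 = 37/88842 = 0.00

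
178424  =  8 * 22303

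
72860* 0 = 0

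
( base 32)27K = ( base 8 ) 4364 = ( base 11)17A4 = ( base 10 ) 2292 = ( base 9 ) 3126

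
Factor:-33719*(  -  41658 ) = 2^1*3^1*7^1 * 53^1 * 131^1*4817^1 = 1404666102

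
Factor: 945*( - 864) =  - 816480=- 2^5*3^6*5^1*7^1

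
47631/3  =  15877 = 15877.00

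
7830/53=7830/53 = 147.74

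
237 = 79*3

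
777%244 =45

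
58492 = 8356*7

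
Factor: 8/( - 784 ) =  - 1/98 = - 2^(-1)*7^( - 2) 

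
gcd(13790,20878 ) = 2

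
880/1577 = 880/1577 = 0.56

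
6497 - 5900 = 597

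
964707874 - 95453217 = 869254657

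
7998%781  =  188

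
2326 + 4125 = 6451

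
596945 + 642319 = 1239264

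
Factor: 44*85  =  3740 = 2^2*5^1*11^1*17^1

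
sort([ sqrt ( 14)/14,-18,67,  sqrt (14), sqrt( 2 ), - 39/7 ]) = [ - 18, - 39/7,  sqrt( 14 )/14,sqrt( 2 ),  sqrt( 14 ), 67 ]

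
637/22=637/22=28.95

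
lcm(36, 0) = 0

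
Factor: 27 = 3^3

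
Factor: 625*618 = 386250 = 2^1*3^1 * 5^4 * 103^1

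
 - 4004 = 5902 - 9906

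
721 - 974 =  - 253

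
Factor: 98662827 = 3^1*32887609^1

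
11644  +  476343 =487987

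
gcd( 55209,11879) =7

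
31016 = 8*3877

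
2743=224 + 2519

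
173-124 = 49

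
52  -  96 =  - 44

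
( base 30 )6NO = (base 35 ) 4YO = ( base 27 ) 8AC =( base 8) 13742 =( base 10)6114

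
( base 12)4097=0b1101101110011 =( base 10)7027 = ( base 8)15563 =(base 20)hb7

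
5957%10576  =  5957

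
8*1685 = 13480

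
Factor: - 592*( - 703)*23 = 9572048= 2^4 *19^1*23^1 *37^2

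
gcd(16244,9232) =4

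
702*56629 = 39753558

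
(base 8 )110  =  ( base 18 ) 40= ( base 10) 72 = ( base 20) 3c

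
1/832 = 1/832 = 0.00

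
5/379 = 5/379 = 0.01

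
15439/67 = 230 + 29/67 = 230.43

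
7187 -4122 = 3065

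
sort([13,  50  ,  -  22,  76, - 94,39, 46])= [ - 94, - 22, 13,39, 46, 50, 76 ] 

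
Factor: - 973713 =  - 3^1*13^1*24967^1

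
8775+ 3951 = 12726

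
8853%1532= 1193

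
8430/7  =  1204 + 2/7  =  1204.29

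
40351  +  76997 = 117348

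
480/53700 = 8/895= 0.01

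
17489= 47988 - 30499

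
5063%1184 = 327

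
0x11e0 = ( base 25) 781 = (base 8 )10740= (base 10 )4576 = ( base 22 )9a0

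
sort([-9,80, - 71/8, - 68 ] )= [ - 68, - 9, - 71/8,  80]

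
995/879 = 995/879 =1.13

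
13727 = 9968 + 3759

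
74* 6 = 444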